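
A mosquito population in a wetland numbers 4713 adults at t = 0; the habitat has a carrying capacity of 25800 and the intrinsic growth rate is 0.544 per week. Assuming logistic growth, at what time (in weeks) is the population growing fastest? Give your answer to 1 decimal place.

Logistic growth is fastest at N = K/2 = 12900.
A = (K − N₀)/N₀ = 4.4742. Set K/(1 + A·e^(−rt)) = K/2 → A·e^(−rt) = 1.
e^(−0.544t) = 1/4.4742 = 0.223503, so t = ln(4.4742)/0.544 = 1.4983/0.544 = 2.7543.

2.8 weeks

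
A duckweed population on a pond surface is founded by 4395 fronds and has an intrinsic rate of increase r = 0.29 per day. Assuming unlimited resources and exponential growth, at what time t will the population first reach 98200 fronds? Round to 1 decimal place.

10.7 days

Set N₀·e^(rt) = 98200: e^(0.29·t) = 98200/4395 = 22.344.
0.29·t = ln(22.344) = 3.1065, so t = 3.1065/0.29 = 10.712.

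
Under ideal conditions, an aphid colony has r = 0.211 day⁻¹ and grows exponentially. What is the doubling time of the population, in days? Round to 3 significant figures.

3.29 days

Doubling time t_d = ln(2)/r = 0.6931/0.211 = 3.2851.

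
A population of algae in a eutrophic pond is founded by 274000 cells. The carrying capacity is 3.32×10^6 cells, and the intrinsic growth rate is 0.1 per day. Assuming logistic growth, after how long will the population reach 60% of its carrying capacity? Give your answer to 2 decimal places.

A = (K − N₀)/N₀ = (3.32×10^6 − 274000)/274000 = 11.117.
Solve 3.32×10^6/(1 + 11.117·e^(−0.1t)) = 1.992×10^6: 1 + 11.117·e^(−0.1t) = 1.6667, so e^(−0.1t) = 0.0599694.
−0.1·t = ln(0.0599694) = -2.8139, so t = 2.8139/0.1 = 28.139.

28.14 days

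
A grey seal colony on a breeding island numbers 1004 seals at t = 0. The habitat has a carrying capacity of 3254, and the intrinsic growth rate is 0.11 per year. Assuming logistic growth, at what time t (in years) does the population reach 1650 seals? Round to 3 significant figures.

A = (K − N₀)/N₀ = (3254 − 1004)/1004 = 2.241.
Solve 3254/(1 + 2.241·e^(−0.11t)) = 1650: 1 + 2.241·e^(−0.11t) = 1.9721, so e^(−0.11t) = 0.433782.
−0.11·t = ln(0.433782) = -0.83521, so t = 0.83521/0.11 = 7.5928.

7.59 years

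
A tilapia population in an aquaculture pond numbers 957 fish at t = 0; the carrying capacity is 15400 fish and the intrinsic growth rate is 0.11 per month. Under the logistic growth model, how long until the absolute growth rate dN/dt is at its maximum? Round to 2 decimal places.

24.67 months

Logistic growth is fastest at N = K/2 = 7700.
A = (K − N₀)/N₀ = 15.092. Set K/(1 + A·e^(−rt)) = K/2 → A·e^(−rt) = 1.
e^(−0.11t) = 1/15.092 = 0.0662605, so t = ln(15.092)/0.11 = 2.7142/0.11 = 24.674.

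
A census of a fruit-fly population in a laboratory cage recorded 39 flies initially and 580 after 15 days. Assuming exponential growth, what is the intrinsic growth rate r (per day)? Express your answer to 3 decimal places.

From N(t) = N₀·e^(rt): e^(r·15) = 580/39 = 14.872.
r·15 = ln(14.872) = 2.6995, so r = 2.6995/15 = 0.17996.

0.180 per day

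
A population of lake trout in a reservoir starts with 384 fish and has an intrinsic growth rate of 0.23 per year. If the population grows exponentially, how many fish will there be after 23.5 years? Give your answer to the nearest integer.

85446 fish

N(t) = N₀·e^(rt) = 384 × e^(0.23×23.5) = 384 × e^5.405.
e^5.405 ≈ 222.52, so N ≈ 384 × 222.52 = 85446.2.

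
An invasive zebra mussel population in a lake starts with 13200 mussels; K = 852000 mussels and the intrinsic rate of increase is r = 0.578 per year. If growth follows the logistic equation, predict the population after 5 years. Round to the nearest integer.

188012 mussels

A = (K − N₀)/N₀ = (852000 − 13200)/13200 = 63.545.
N(t) = K/(1 + A·e^(−rt)) = 852000/(1 + 63.545×e^(−0.578×5)).
e^(−2.89) = 0.055576; denominator = 1 + 63.545×0.055576 = 4.5316.
N = 852000/4.5316 = 188012.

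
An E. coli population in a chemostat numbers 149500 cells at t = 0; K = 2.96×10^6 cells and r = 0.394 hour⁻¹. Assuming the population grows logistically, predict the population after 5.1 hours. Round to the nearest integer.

840811 cells

A = (K − N₀)/N₀ = (2.96×10^6 − 149500)/149500 = 18.799.
N(t) = K/(1 + A·e^(−rt)) = 2.96×10^6/(1 + 18.799×e^(−0.394×5.1)).
e^(−2.009) = 0.13407; denominator = 1 + 18.799×0.13407 = 3.5204.
N = 2.96×10^6/3.5204 = 840811.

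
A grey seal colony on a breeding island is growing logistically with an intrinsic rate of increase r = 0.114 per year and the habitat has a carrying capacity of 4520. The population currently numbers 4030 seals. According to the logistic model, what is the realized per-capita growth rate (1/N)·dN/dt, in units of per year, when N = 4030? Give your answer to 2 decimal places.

0.01 per year

(1/N)·dN/dt = r(1 − N/K) = 0.114 × (1 − 4030/4520).
= 0.114 × 0.10841 = 0.012358.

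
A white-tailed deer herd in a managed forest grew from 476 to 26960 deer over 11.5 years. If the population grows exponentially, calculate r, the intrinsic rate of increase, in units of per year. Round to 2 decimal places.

From N(t) = N₀·e^(rt): e^(r·11.5) = 26960/476 = 56.639.
r·11.5 = ln(56.639) = 4.0367, so r = 4.0367/11.5 = 0.35102.

0.35 per year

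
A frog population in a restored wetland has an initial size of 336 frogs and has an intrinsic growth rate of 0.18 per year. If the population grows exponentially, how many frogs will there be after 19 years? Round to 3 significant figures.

10300 frogs

N(t) = N₀·e^(rt) = 336 × e^(0.18×19) = 336 × e^3.42.
e^3.42 ≈ 30.569, so N ≈ 336 × 30.569 = 10271.3.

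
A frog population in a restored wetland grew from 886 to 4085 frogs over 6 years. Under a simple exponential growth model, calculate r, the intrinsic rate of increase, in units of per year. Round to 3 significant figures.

From N(t) = N₀·e^(rt): e^(r·6) = 4085/886 = 4.6106.
r·6 = ln(4.6106) = 1.5284, so r = 1.5284/6 = 0.25473.

0.255 per year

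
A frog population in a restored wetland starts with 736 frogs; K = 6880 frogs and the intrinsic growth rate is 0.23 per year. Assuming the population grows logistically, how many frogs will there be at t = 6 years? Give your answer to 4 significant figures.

A = (K − N₀)/N₀ = (6880 − 736)/736 = 8.3478.
N(t) = K/(1 + A·e^(−rt)) = 6880/(1 + 8.3478×e^(−0.23×6)).
e^(−1.38) = 0.25158; denominator = 1 + 8.3478×0.25158 = 3.1001.
N = 6880/3.1001 = 2219.26.

2219 frogs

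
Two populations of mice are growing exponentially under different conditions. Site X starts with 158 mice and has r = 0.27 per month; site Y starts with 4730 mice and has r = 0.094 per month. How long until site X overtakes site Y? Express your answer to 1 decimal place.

Set 158·e^(0.27t) = 4730·e^(0.094t).
e^((0.27 − 0.094)t) = 4730/158 → e^(0.176·t) = 29.937.
0.176·t = ln(29.937) = 3.3991, so t = 3.3991/0.176 = 19.313.

19.3 months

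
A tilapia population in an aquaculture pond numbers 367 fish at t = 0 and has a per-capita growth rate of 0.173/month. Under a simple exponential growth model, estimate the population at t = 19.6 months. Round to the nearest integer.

N(t) = N₀·e^(rt) = 367 × e^(0.173×19.6) = 367 × e^3.391.
e^3.391 ≈ 29.69, so N ≈ 367 × 29.69 = 10896.1.

10896 fish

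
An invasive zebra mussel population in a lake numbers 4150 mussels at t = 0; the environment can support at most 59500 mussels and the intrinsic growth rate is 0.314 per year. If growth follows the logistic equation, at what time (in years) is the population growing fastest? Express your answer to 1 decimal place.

Logistic growth is fastest at N = K/2 = 29750.
A = (K − N₀)/N₀ = 13.337. Set K/(1 + A·e^(−rt)) = K/2 → A·e^(−rt) = 1.
e^(−0.314t) = 1/13.337 = 0.0749774, so t = ln(13.337)/0.314 = 2.5906/0.314 = 8.2502.

8.3 years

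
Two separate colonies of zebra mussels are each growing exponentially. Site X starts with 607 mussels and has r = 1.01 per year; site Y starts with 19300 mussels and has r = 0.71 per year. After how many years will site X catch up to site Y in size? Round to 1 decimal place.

11.5 years

Set 607·e^(1.01t) = 19300·e^(0.71t).
e^((1.01 − 0.71)t) = 19300/607 → e^(0.3·t) = 31.796.
0.3·t = ln(31.796) = 3.4593, so t = 3.4593/0.3 = 11.531.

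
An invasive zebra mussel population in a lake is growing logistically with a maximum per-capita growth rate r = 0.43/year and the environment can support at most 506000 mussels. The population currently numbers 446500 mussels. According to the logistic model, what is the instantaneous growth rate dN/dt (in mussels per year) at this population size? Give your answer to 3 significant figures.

dN/dt = rN(1 − N/K) = 0.43 × 446500 × (1 − 446500/506000).
1 − 446500/506000 = 0.11759; dN/dt = 0.43 × 446500 × 0.11759 = 22576.

22600 mussels per year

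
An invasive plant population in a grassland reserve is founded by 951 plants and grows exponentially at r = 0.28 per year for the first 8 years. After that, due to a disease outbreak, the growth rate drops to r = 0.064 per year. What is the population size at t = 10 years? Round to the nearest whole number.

10153 plants

Phase 1: N(8) = 951·e^(0.28×8) = 951·e^2.24 = 8933.06.
Phase 2 runs for 10 − 8 = 2 years at r = 0.064.
N(10) = 8933.06·e^(0.064×2) = 8933.06·e^0.128 = 10152.9.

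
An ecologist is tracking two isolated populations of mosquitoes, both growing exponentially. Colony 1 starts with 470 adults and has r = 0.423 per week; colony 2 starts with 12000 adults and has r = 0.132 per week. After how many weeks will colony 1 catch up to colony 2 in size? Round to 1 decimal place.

Set 470·e^(0.423t) = 12000·e^(0.132t).
e^((0.423 − 0.132)t) = 12000/470 → e^(0.291·t) = 25.532.
0.291·t = ln(25.532) = 3.2399, so t = 3.2399/0.291 = 11.134.

11.1 weeks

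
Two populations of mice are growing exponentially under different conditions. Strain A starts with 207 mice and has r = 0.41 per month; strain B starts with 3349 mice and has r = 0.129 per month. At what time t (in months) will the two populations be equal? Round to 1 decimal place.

Set 207·e^(0.41t) = 3349·e^(0.129t).
e^((0.41 − 0.129)t) = 3349/207 → e^(0.281·t) = 16.179.
0.281·t = ln(16.179) = 2.7837, so t = 2.7837/0.281 = 9.9064.

9.9 months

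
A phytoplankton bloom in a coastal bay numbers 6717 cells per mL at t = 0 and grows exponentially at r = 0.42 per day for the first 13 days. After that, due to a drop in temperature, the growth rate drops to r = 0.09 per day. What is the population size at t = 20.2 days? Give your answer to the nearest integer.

3018881 cells per mL

Phase 1: N(13) = 6717·e^(0.42×13) = 6717·e^5.46 = 1.579149×10^6.
Phase 2 runs for 20.2 − 13 = 7.2 days at r = 0.09.
N(20.2) = 1.579149×10^6·e^(0.09×7.2) = 1.579149×10^6·e^0.648 = 3.018881×10^6.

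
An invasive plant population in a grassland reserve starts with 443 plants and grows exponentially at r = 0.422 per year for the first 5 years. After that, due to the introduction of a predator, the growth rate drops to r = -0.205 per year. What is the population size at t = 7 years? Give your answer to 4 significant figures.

2425 plants

Phase 1: N(5) = 443·e^(0.422×5) = 443·e^2.11 = 3653.97.
Phase 2 runs for 7 − 5 = 2 years at r = -0.205.
N(7) = 3653.97·e^(-0.205×2) = 3653.97·e^-0.41 = 2424.96.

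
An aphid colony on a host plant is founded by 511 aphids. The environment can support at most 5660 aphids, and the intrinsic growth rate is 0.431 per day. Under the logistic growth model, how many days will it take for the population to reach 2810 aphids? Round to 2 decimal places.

A = (K − N₀)/N₀ = (5660 − 511)/511 = 10.076.
Solve 5660/(1 + 10.076·e^(−0.431t)) = 2810: 1 + 10.076·e^(−0.431t) = 2.0142, so e^(−0.431t) = 0.100655.
−0.431·t = ln(0.100655) = -2.2961, so t = 2.2961/0.431 = 5.3273.

5.33 days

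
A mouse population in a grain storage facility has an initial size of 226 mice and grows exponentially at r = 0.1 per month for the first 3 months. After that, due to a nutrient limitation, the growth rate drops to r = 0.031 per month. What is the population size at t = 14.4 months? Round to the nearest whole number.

434 mice

Phase 1: N(3) = 226·e^(0.1×3) = 226·e^0.3 = 305.068.
Phase 2 runs for 14.4 − 3 = 11.4 months at r = 0.031.
N(14.4) = 305.068·e^(0.031×11.4) = 305.068·e^0.3534 = 434.387.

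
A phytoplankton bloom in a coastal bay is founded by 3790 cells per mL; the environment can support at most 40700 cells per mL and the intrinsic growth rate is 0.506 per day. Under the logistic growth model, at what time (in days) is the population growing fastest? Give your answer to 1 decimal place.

Logistic growth is fastest at N = K/2 = 20350.
A = (K − N₀)/N₀ = 9.7388. Set K/(1 + A·e^(−rt)) = K/2 → A·e^(−rt) = 1.
e^(−0.506t) = 1/9.7388 = 0.102682, so t = ln(9.7388)/0.506 = 2.2761/0.506 = 4.4983.

4.5 days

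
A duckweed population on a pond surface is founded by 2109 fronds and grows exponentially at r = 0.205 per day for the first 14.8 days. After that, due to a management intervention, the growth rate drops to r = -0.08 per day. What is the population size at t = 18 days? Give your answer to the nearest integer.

Phase 1: N(14.8) = 2109·e^(0.205×14.8) = 2109·e^3.034 = 43825.4.
Phase 2 runs for 18 − 14.8 = 3.2 days at r = -0.08.
N(18) = 43825.4·e^(-0.08×3.2) = 43825.4·e^-0.256 = 33927.1.

33927 fronds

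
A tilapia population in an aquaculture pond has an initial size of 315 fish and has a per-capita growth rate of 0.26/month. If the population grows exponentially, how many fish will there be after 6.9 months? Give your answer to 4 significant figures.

1894 fish

N(t) = N₀·e^(rt) = 315 × e^(0.26×6.9) = 315 × e^1.794.
e^1.794 ≈ 6.0135, so N ≈ 315 × 6.0135 = 1894.24.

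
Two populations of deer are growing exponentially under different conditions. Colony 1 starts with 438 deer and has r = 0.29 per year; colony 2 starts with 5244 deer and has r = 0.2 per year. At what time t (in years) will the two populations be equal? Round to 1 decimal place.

27.6 years

Set 438·e^(0.29t) = 5244·e^(0.2t).
e^((0.29 − 0.2)t) = 5244/438 → e^(0.09·t) = 11.973.
0.09·t = ln(11.973) = 2.4826, so t = 2.4826/0.09 = 27.585.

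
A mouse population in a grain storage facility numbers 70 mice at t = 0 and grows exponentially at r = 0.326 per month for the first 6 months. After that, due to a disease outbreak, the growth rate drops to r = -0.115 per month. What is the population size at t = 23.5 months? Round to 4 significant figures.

66.15 mice

Phase 1: N(6) = 70·e^(0.326×6) = 70·e^1.956 = 494.969.
Phase 2 runs for 23.5 − 6 = 17.5 months at r = -0.115.
N(23.5) = 494.969·e^(-0.115×17.5) = 494.969·e^-2.013 = 66.1547.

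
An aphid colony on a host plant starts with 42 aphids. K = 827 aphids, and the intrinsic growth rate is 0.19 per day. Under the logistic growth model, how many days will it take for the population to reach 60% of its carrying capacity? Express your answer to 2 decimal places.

A = (K − N₀)/N₀ = (827 − 42)/42 = 18.69.
Solve 827/(1 + 18.69·e^(−0.19t)) = 496.2: 1 + 18.69·e^(−0.19t) = 1.6667, so e^(−0.19t) = 0.0356688.
−0.19·t = ln(0.0356688) = -3.3335, so t = 3.3335/0.19 = 17.545.

17.54 days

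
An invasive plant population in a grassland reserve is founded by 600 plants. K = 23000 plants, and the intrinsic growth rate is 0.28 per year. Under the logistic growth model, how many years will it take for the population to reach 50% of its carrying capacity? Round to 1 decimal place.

A = (K − N₀)/N₀ = (23000 − 600)/600 = 37.333.
Solve 23000/(1 + 37.333·e^(−0.28t)) = 11500: 1 + 37.333·e^(−0.28t) = 2, so e^(−0.28t) = 0.0267857.
−0.28·t = ln(0.0267857) = -3.6199, so t = 3.6199/0.28 = 12.928.

12.9 years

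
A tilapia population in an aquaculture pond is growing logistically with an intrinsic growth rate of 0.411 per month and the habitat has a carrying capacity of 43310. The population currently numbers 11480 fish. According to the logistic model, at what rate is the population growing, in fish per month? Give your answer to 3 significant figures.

dN/dt = rN(1 − N/K) = 0.411 × 11480 × (1 − 11480/43310).
1 − 11480/43310 = 0.73493; dN/dt = 0.411 × 11480 × 0.73493 = 3467.6.

3470 fish per month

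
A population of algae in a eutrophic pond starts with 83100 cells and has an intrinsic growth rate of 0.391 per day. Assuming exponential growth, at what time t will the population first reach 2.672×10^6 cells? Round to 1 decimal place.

Set N₀·e^(rt) = 2.672×10^6: e^(0.391·t) = 2.672×10^6/83100 = 32.154.
0.391·t = ln(32.154) = 3.4705, so t = 3.4705/0.391 = 8.8761.

8.9 days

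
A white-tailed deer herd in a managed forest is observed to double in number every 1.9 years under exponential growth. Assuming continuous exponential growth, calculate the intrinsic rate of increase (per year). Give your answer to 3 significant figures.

0.365 per year

r = ln(2)/t_d = 0.6931/1.9 = 0.36481.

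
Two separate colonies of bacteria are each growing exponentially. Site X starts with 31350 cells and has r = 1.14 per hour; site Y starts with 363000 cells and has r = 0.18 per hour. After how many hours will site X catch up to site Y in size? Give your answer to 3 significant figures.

Set 31350·e^(1.14t) = 363000·e^(0.18t).
e^((1.14 − 0.18)t) = 363000/31350 → e^(0.96·t) = 11.579.
0.96·t = ln(11.579) = 2.4492, so t = 2.4492/0.96 = 2.5512.

2.55 hours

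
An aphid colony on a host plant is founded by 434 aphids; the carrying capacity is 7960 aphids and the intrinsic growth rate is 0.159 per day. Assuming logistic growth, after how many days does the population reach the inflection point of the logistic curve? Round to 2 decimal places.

17.94 days

Logistic growth is fastest at N = K/2 = 3980.
A = (K − N₀)/N₀ = 17.341. Set K/(1 + A·e^(−rt)) = K/2 → A·e^(−rt) = 1.
e^(−0.159t) = 1/17.341 = 0.0576668, so t = ln(17.341)/0.159 = 2.8531/0.159 = 17.944.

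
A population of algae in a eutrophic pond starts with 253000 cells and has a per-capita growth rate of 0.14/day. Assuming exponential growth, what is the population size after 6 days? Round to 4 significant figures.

586000 cells

N(t) = N₀·e^(rt) = 253000 × e^(0.14×6) = 253000 × e^0.84.
e^0.84 ≈ 2.3164, so N ≈ 253000 × 2.3164 = 586041.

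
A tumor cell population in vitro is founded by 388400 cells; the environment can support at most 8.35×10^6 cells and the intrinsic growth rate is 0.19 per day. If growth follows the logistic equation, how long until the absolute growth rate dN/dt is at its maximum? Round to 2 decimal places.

Logistic growth is fastest at N = K/2 = 4.175×10^6.
A = (K − N₀)/N₀ = 20.498. Set K/(1 + A·e^(−rt)) = K/2 → A·e^(−rt) = 1.
e^(−0.19t) = 1/20.498 = 0.0487842, so t = ln(20.498)/0.19 = 3.0203/0.19 = 15.897.

15.90 days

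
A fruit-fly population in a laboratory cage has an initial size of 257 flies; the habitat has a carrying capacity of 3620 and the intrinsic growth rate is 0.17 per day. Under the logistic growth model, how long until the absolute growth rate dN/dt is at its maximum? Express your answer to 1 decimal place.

15.1 days

Logistic growth is fastest at N = K/2 = 1810.
A = (K − N₀)/N₀ = 13.086. Set K/(1 + A·e^(−rt)) = K/2 → A·e^(−rt) = 1.
e^(−0.17t) = 1/13.086 = 0.0764199, so t = ln(13.086)/0.17 = 2.5715/0.17 = 15.127.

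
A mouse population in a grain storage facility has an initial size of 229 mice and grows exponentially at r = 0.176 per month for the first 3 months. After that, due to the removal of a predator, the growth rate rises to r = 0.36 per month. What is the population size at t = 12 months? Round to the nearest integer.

Phase 1: N(3) = 229·e^(0.176×3) = 229·e^0.528 = 388.278.
Phase 2 runs for 12 − 3 = 9 months at r = 0.36.
N(12) = 388.278·e^(0.36×9) = 388.278·e^3.24 = 9914.19.

9914 mice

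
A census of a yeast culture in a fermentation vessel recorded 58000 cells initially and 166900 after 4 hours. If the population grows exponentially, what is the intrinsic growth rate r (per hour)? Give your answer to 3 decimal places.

0.264 per hour

From N(t) = N₀·e^(rt): e^(r·4) = 166900/58000 = 2.8776.
r·4 = ln(2.8776) = 1.057, so r = 1.057/4 = 0.26424.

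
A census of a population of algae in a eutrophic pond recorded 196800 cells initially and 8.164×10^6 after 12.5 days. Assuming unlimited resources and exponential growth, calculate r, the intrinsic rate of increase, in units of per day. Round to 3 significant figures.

From N(t) = N₀·e^(rt): e^(r·12.5) = 8.164×10^6/196800 = 41.484.
r·12.5 = ln(41.484) = 3.7253, so r = 3.7253/12.5 = 0.29802.

0.298 per day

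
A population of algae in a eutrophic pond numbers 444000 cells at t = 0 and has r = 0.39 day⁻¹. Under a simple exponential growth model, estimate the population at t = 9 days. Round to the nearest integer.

N(t) = N₀·e^(rt) = 444000 × e^(0.39×9) = 444000 × e^3.51.
e^3.51 ≈ 33.448, so N ≈ 444000 × 33.448 = 1.485103×10^7.

14851031 cells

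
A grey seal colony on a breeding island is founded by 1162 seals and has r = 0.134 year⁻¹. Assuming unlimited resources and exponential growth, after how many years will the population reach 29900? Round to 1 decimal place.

24.2 years

Set N₀·e^(rt) = 29900: e^(0.134·t) = 29900/1162 = 25.731.
0.134·t = ln(25.731) = 3.2477, so t = 3.2477/0.134 = 24.237.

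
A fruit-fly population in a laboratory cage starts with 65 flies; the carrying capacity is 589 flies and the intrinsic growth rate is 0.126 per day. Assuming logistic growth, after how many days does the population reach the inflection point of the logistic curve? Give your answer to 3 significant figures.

Logistic growth is fastest at N = K/2 = 294.5.
A = (K − N₀)/N₀ = 8.0615. Set K/(1 + A·e^(−rt)) = K/2 → A·e^(−rt) = 1.
e^(−0.126t) = 1/8.0615 = 0.124046, so t = ln(8.0615)/0.126 = 2.0871/0.126 = 16.564.

16.6 days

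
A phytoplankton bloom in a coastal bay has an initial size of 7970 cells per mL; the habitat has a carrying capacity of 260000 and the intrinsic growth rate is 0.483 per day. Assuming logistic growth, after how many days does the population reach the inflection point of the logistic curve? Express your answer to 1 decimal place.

Logistic growth is fastest at N = K/2 = 130000.
A = (K − N₀)/N₀ = 31.622. Set K/(1 + A·e^(−rt)) = K/2 → A·e^(−rt) = 1.
e^(−0.483t) = 1/31.622 = 0.0316232, so t = ln(31.622)/0.483 = 3.4539/0.483 = 7.1509.

7.2 days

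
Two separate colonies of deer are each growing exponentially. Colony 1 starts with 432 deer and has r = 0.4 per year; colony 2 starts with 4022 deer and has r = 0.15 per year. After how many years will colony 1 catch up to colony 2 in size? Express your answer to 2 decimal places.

Set 432·e^(0.4t) = 4022·e^(0.15t).
e^((0.4 − 0.15)t) = 4022/432 → e^(0.25·t) = 9.3102.
0.25·t = ln(9.3102) = 2.2311, so t = 2.2311/0.25 = 8.9244.

8.92 years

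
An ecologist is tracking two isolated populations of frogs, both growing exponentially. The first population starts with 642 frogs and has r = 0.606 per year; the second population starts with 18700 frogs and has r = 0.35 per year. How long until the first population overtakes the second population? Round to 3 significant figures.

13.2 years

Set 642·e^(0.606t) = 18700·e^(0.35t).
e^((0.606 − 0.35)t) = 18700/642 → e^(0.256·t) = 29.128.
0.256·t = ln(29.128) = 3.3717, so t = 3.3717/0.256 = 13.171.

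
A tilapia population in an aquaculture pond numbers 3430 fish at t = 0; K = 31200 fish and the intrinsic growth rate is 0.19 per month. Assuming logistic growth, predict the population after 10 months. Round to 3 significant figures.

14100 fish

A = (K − N₀)/N₀ = (31200 − 3430)/3430 = 8.0962.
N(t) = K/(1 + A·e^(−rt)) = 31200/(1 + 8.0962×e^(−0.19×10)).
e^(−1.9) = 0.14957; denominator = 1 + 8.0962×0.14957 = 2.2109.
N = 31200/2.2109 = 14111.7.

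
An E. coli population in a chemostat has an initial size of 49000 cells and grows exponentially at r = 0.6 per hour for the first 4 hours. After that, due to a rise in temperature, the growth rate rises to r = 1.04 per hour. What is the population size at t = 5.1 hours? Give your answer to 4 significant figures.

1696000 cells

Phase 1: N(4) = 49000·e^(0.6×4) = 49000·e^2.4 = 540136.
Phase 2 runs for 5.1 − 4 = 1.1 hours at r = 1.04.
N(5.1) = 540136·e^(1.04×1.1) = 540136·e^1.144 = 1.695648×10^6.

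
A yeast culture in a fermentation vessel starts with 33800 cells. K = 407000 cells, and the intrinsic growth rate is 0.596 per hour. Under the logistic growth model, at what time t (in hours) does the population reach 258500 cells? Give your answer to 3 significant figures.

A = (K − N₀)/N₀ = (407000 − 33800)/33800 = 11.041.
Solve 407000/(1 + 11.041·e^(−0.596t)) = 258500: 1 + 11.041·e^(−0.596t) = 1.5745, so e^(−0.596t) = 0.0520285.
−0.596·t = ln(0.0520285) = -2.956, so t = 2.956/0.596 = 4.9597.

4.96 hours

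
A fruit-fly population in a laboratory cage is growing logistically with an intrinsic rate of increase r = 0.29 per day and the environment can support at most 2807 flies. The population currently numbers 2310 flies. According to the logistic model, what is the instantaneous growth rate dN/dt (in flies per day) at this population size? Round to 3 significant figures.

dN/dt = rN(1 − N/K) = 0.29 × 2310 × (1 − 2310/2807).
1 − 2310/2807 = 0.17706; dN/dt = 0.29 × 2310 × 0.17706 = 118.61.

119 flies per day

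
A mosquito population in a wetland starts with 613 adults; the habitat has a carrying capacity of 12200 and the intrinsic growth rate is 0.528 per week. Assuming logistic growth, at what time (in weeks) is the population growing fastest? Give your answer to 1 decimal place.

5.6 weeks

Logistic growth is fastest at N = K/2 = 6100.
A = (K − N₀)/N₀ = 18.902. Set K/(1 + A·e^(−rt)) = K/2 → A·e^(−rt) = 1.
e^(−0.528t) = 1/18.902 = 0.0529041, so t = ln(18.902)/0.528 = 2.9393/0.528 = 5.5668.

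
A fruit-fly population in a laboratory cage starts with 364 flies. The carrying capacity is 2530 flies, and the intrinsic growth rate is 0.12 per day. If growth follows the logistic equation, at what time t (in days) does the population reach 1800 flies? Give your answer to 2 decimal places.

A = (K − N₀)/N₀ = (2530 − 364)/364 = 5.9505.
Solve 2530/(1 + 5.9505·e^(−0.12t)) = 1800: 1 + 5.9505·e^(−0.12t) = 1.4056, so e^(−0.12t) = 0.0681543.
−0.12·t = ln(0.0681543) = -2.686, so t = 2.686/0.12 = 22.383.

22.38 days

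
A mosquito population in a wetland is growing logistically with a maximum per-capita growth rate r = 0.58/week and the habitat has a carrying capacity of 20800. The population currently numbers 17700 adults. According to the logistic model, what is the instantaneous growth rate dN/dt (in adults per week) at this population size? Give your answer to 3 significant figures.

dN/dt = rN(1 − N/K) = 0.58 × 17700 × (1 − 17700/20800).
1 − 17700/20800 = 0.14904; dN/dt = 0.58 × 17700 × 0.14904 = 1530.

1530 adults per week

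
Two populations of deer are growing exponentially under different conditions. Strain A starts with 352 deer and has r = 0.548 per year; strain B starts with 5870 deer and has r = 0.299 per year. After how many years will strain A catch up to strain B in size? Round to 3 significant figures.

11.3 years

Set 352·e^(0.548t) = 5870·e^(0.299t).
e^((0.548 − 0.299)t) = 5870/352 → e^(0.249·t) = 16.676.
0.249·t = ln(16.676) = 2.814, so t = 2.814/0.249 = 11.301.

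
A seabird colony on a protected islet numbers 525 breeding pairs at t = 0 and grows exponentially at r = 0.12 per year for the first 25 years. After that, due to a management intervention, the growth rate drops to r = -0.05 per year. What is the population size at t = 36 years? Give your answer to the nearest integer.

Phase 1: N(25) = 525·e^(0.12×25) = 525·e^3 = 10544.9.
Phase 2 runs for 36 − 25 = 11 years at r = -0.05.
N(36) = 10544.9·e^(-0.05×11) = 10544.9·e^-0.55 = 6083.88.

6084 breeding pairs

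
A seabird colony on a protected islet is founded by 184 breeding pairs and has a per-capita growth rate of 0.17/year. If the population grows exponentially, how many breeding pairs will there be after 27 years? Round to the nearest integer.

N(t) = N₀·e^(rt) = 184 × e^(0.17×27) = 184 × e^4.59.
e^4.59 ≈ 98.494, so N ≈ 184 × 98.494 = 18123.

18123 breeding pairs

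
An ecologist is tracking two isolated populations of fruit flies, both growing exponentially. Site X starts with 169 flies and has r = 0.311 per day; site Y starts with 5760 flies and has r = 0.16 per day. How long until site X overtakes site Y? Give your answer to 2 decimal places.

Set 169·e^(0.311t) = 5760·e^(0.16t).
e^((0.311 − 0.16)t) = 5760/169 → e^(0.151·t) = 34.083.
0.151·t = ln(34.083) = 3.5288, so t = 3.5288/0.151 = 23.369.

23.37 days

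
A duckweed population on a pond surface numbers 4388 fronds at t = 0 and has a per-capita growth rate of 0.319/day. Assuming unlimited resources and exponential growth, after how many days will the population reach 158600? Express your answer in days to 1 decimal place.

11.2 days

Set N₀·e^(rt) = 158600: e^(0.319·t) = 158600/4388 = 36.144.
0.319·t = ln(36.144) = 3.5875, so t = 3.5875/0.319 = 11.246.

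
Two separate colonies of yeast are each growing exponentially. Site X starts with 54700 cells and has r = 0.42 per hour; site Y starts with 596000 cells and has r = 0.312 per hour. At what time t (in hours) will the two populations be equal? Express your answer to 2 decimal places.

22.11 hours

Set 54700·e^(0.42t) = 596000·e^(0.312t).
e^((0.42 − 0.312)t) = 596000/54700 → e^(0.108·t) = 10.896.
0.108·t = ln(10.896) = 2.3884, so t = 2.3884/0.108 = 22.115.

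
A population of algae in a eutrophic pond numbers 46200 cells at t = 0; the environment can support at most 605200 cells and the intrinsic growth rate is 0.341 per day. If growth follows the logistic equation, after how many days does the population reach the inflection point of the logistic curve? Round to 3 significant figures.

Logistic growth is fastest at N = K/2 = 302600.
A = (K − N₀)/N₀ = 12.1. Set K/(1 + A·e^(−rt)) = K/2 → A·e^(−rt) = 1.
e^(−0.341t) = 1/12.1 = 0.0826476, so t = ln(12.1)/0.341 = 2.4932/0.341 = 7.3113.

7.31 days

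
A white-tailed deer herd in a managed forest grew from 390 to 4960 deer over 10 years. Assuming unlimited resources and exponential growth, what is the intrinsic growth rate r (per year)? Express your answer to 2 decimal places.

0.25 per year

From N(t) = N₀·e^(rt): e^(r·10) = 4960/390 = 12.718.
r·10 = ln(12.718) = 2.543, so r = 2.543/10 = 0.2543.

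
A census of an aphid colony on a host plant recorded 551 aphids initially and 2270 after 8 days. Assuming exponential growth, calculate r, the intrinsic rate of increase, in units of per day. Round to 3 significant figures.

From N(t) = N₀·e^(rt): e^(r·8) = 2270/551 = 4.1198.
r·8 = ln(4.1198) = 1.4158, so r = 1.4158/8 = 0.17698.

0.177 per day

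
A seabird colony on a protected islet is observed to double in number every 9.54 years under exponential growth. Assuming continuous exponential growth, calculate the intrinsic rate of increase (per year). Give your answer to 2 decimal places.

r = ln(2)/t_d = 0.6931/9.54 = 0.072657.

0.07 per year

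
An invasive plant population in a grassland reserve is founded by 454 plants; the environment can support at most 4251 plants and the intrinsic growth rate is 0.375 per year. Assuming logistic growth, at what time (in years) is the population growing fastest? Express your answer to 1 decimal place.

5.7 years

Logistic growth is fastest at N = K/2 = 2125.5.
A = (K − N₀)/N₀ = 8.3634. Set K/(1 + A·e^(−rt)) = K/2 → A·e^(−rt) = 1.
e^(−0.375t) = 1/8.3634 = 0.119568, so t = ln(8.3634)/0.375 = 2.1239/0.375 = 5.6637.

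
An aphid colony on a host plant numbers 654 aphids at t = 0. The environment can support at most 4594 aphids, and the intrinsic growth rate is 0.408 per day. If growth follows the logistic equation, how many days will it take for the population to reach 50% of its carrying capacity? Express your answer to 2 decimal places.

4.40 days

A = (K − N₀)/N₀ = (4594 − 654)/654 = 6.0245.
Solve 4594/(1 + 6.0245·e^(−0.408t)) = 2297: 1 + 6.0245·e^(−0.408t) = 2, so e^(−0.408t) = 0.16599.
−0.408·t = ln(0.16599) = -1.7958, so t = 1.7958/0.408 = 4.4015.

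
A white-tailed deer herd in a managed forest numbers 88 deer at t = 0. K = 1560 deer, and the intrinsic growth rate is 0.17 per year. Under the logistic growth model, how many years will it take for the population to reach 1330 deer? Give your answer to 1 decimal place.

A = (K − N₀)/N₀ = (1560 − 88)/88 = 16.727.
Solve 1560/(1 + 16.727·e^(−0.17t)) = 1330: 1 + 16.727·e^(−0.17t) = 1.1729, so e^(−0.17t) = 0.0103383.
−0.17·t = ln(0.0103383) = -4.5719, so t = 4.5719/0.17 = 26.894.

26.9 years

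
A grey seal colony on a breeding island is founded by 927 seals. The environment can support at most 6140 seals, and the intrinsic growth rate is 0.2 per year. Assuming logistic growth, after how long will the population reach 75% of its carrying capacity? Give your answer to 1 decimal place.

14.1 years

A = (K − N₀)/N₀ = (6140 − 927)/927 = 5.6235.
Solve 6140/(1 + 5.6235·e^(−0.2t)) = 4605: 1 + 5.6235·e^(−0.2t) = 1.3333, so e^(−0.2t) = 0.0592749.
−0.2·t = ln(0.0592749) = -2.8256, so t = 2.8256/0.2 = 14.128.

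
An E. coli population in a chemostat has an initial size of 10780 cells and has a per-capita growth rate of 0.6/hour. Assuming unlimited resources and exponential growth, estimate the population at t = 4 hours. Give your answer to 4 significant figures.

118800 cells

N(t) = N₀·e^(rt) = 10780 × e^(0.6×4) = 10780 × e^2.4.
e^2.4 ≈ 11.023, so N ≈ 10780 × 11.023 = 118830.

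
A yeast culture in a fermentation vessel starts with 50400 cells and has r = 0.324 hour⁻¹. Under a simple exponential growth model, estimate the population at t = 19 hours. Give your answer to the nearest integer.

N(t) = N₀·e^(rt) = 50400 × e^(0.324×19) = 50400 × e^6.156.
e^6.156 ≈ 471.54, so N ≈ 50400 × 471.54 = 2.376552×10^7.

23765523 cells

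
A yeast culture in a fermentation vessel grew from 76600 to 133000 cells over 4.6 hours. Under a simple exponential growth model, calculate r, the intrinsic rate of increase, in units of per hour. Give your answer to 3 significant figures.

From N(t) = N₀·e^(rt): e^(r·4.6) = 133000/76600 = 1.7363.
r·4.6 = ln(1.7363) = 0.55175, so r = 0.55175/4.6 = 0.11995.

0.120 per hour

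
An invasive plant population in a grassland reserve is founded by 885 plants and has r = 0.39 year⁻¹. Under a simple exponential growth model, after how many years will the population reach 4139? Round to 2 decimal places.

Set N₀·e^(rt) = 4139: e^(0.39·t) = 4139/885 = 4.6768.
0.39·t = ln(4.6768) = 1.5426, so t = 1.5426/0.39 = 3.9554.

3.96 years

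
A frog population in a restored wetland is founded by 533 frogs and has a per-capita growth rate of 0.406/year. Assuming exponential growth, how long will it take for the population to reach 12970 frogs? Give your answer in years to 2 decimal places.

7.86 years

Set N₀·e^(rt) = 12970: e^(0.406·t) = 12970/533 = 24.334.
0.406·t = ln(24.334) = 3.1919, so t = 3.1919/0.406 = 7.8618.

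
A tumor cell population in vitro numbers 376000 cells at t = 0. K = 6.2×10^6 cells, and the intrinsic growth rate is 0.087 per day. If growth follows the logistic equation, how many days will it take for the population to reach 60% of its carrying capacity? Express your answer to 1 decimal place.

A = (K − N₀)/N₀ = (6.2×10^6 − 376000)/376000 = 15.489.
Solve 6.2×10^6/(1 + 15.489·e^(−0.087t)) = 3.72×10^6: 1 + 15.489·e^(−0.087t) = 1.6667, so e^(−0.087t) = 0.0430403.
−0.087·t = ln(0.0430403) = -3.1456, so t = 3.1456/0.087 = 36.157.

36.2 days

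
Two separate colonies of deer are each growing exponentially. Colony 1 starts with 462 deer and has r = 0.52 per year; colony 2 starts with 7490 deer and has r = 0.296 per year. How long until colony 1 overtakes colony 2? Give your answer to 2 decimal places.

12.44 years

Set 462·e^(0.52t) = 7490·e^(0.296t).
e^((0.52 − 0.296)t) = 7490/462 → e^(0.224·t) = 16.212.
0.224·t = ln(16.212) = 2.7858, so t = 2.7858/0.224 = 12.436.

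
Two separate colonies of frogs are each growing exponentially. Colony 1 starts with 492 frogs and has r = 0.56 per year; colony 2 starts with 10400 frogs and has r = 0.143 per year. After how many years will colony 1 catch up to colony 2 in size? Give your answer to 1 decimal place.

Set 492·e^(0.56t) = 10400·e^(0.143t).
e^((0.56 − 0.143)t) = 10400/492 → e^(0.417·t) = 21.138.
0.417·t = ln(21.138) = 3.0511, so t = 3.0511/0.417 = 7.3167.

7.3 years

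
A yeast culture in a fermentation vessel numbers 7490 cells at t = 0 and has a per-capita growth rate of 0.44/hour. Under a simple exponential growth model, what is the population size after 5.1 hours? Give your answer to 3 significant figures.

N(t) = N₀·e^(rt) = 7490 × e^(0.44×5.1) = 7490 × e^2.244.
e^2.244 ≈ 9.431, so N ≈ 7490 × 9.431 = 70638.

70600 cells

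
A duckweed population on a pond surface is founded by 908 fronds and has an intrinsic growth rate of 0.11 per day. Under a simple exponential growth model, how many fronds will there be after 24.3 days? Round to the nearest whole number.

N(t) = N₀·e^(rt) = 908 × e^(0.11×24.3) = 908 × e^2.673.
e^2.673 ≈ 14.483, so N ≈ 908 × 14.483 = 13150.9.

13151 fronds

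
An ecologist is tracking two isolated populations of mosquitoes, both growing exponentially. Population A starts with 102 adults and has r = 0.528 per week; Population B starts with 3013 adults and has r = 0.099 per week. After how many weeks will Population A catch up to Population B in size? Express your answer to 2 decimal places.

7.89 weeks

Set 102·e^(0.528t) = 3013·e^(0.099t).
e^((0.528 − 0.099)t) = 3013/102 → e^(0.429·t) = 29.539.
0.429·t = ln(29.539) = 3.3857, so t = 3.3857/0.429 = 7.8921.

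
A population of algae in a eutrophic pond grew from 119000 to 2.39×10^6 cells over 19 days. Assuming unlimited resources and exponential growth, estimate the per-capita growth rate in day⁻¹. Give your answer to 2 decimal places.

0.16 per day

From N(t) = N₀·e^(rt): e^(r·19) = 2.39×10^6/119000 = 20.084.
r·19 = ln(20.084) = 2.9999, so r = 2.9999/19 = 0.15789.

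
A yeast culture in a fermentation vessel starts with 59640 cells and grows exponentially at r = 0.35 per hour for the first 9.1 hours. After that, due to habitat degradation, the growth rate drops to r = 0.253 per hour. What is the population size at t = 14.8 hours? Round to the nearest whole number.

6096234 cells

Phase 1: N(9.1) = 59640·e^(0.35×9.1) = 59640·e^3.185 = 1.441337×10^6.
Phase 2 runs for 14.8 − 9.1 = 5.7 hours at r = 0.253.
N(14.8) = 1.441337×10^6·e^(0.253×5.7) = 1.441337×10^6·e^1.442 = 6.096234×10^6.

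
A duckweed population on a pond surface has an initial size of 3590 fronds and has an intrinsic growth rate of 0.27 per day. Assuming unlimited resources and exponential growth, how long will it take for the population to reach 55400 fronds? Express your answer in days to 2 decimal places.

Set N₀·e^(rt) = 55400: e^(0.27·t) = 55400/3590 = 15.432.
0.27·t = ln(15.432) = 2.7364, so t = 2.7364/0.27 = 10.135.

10.13 days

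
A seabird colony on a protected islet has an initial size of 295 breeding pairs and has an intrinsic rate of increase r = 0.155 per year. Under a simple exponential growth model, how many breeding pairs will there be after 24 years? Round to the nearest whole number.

12173 breeding pairs

N(t) = N₀·e^(rt) = 295 × e^(0.155×24) = 295 × e^3.72.
e^3.72 ≈ 41.264, so N ≈ 295 × 41.264 = 12173.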